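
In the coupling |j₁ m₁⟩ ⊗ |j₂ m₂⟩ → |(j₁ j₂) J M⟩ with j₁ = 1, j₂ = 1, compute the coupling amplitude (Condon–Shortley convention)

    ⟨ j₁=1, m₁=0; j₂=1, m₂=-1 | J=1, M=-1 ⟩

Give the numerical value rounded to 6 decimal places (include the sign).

j₁+j₂−J=1  J+j₁−j₂=1  J−j₁+j₂=1  j₁+j₂+J+1=4
(j₁±m₁, j₂±m₂, J±M) = (1,1,0,2,0,2)
P² = 1/2
sum k=0..0:
  [0] +1/1 = 1
S = 1
C² = P²·S² = 1/2 ; C = +0.707107

+√(1/2) ≈ +0.707107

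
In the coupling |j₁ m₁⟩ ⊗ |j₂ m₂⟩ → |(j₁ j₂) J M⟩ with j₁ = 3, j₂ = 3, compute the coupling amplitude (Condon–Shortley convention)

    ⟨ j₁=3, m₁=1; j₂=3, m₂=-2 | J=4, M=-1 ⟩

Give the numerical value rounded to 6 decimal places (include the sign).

j₁+j₂−J=2  J+j₁−j₂=4  J−j₁+j₂=4  j₁+j₂+J+1=11
(j₁±m₁, j₂±m₂, J±M) = (4,2,1,5,3,5)
P² = 82944/77
sum k=0..1:
  [0] +1/48 = 1/48
  [1] −1/144 = -1/144
S = 1/72
C² = P²·S² = 16/77 ; C = +0.455842

+0.455842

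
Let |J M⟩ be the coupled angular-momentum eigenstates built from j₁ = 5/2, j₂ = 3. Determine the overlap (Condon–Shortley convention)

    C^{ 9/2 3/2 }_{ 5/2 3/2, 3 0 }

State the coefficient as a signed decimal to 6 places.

+√(45/154) ≈ +0.540562

√[10·1!4!5!/11! · 4!1!3!3!6!3!] = √(207360/77)
  +(−1)^0/∏(0,1,1,3,3,2)! = 1/72  (running 1/72)
  +(−1)^1/∏(1,0,0,2,4,3)! = -1/288  (running 1/96)
⟨..|..⟩ = √(207360/77)·(1/96) = +0.540562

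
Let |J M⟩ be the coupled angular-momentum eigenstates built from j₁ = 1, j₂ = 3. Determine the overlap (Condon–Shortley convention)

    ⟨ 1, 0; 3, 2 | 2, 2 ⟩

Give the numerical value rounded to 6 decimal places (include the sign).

j₁+j₂−J=2  J+j₁−j₂=0  J−j₁+j₂=4  j₁+j₂+J+1=7
(j₁±m₁, j₂±m₂, J±M) = (1,1,5,1,4,0)
P² = 960/7
sum k=1..1:
  [1] −1/24 = -1/24
S = -1/24
C² = P²·S² = 5/21 ; C = -0.487950

-0.487950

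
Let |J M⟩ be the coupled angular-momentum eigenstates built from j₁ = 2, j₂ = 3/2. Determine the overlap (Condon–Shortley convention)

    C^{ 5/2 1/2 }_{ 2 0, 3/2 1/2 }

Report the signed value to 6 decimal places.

−√(3/35) ≈ -0.292770

triangle: 1!*3!*2!/7! = 12/5040
(j±m)!: 2!*2!*2!*1!*3!*2! = 96
prefactor² = (2J+1)*Δ*N² = 48/35
  k=0: +1/(0!*1!*2!*2!*1!*0!) = 1/4
  k=1: −1/(1!*0!*1!*1!*2!*1!) = -1/2
Σ = -1/4  ⇒  CG² = 48/35*(-1/4)² = 3/35
CG = −√(3/35) = -0.292770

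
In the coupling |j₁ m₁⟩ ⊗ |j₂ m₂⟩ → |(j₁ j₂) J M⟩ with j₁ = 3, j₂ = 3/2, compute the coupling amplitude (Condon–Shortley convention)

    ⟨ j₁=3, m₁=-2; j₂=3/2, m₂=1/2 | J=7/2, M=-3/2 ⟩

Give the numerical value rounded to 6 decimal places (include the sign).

triangle: 1!*5!*2!/9! = 240/362880
(j±m)!: 1!*5!*2!*1!*2!*5! = 57600
prefactor² = (2J+1)*Δ*N² = 6400/21
  k=0: +1/(0!*1!*5!*2!*0!*0!) = 1/240
  k=1: −1/(1!*0!*4!*1!*1!*1!) = -1/24
Σ = -3/80  ⇒  CG² = 6400/21*(-3/80)² = 3/7
CG = −√(3/7) = -0.654654

-0.654654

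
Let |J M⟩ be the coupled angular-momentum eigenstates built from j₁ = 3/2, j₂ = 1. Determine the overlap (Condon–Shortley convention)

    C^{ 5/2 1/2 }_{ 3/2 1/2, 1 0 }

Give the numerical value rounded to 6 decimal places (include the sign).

triangle: 0!*3!*2!/6! = 12/720
(j±m)!: 2!*1!*1!*1!*3!*2! = 24
prefactor² = (2J+1)*Δ*N² = 12/5
  k=0: +1/(0!*0!*1!*1!*2!*1!) = 1/2
Σ = 1/2  ⇒  CG² = 12/5*1/2² = 3/5
CG = +√(3/5) = +0.774597

+√(3/5) = +0.774597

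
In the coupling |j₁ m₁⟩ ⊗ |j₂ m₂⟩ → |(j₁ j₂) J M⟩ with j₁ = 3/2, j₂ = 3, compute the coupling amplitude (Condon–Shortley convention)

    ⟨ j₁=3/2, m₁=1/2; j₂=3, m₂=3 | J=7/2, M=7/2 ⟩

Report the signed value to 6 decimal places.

-0.816497

triangle: 1!*2!*5!/9! = 240/362880
(j±m)!: 2!*1!*6!*0!*7!*0! = 7257600
prefactor² = (2J+1)*Δ*N² = 38400
  k=1: −1/(1!*0!*0!*5!*2!*0!) = -1/240
Σ = -1/240  ⇒  CG² = 38400*(-1/240)² = 2/3
CG = −√(2/3) = -0.816497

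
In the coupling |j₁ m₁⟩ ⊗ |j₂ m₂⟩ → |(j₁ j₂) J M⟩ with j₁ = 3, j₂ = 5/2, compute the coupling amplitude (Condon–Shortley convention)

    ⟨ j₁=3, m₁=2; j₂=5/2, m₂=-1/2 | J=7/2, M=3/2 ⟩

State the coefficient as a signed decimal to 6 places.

+√(2/21) = +0.308607

triangle: 2!*4!*3!/10! = 288/3628800
(j±m)!: 5!*1!*2!*3!*5!*2! = 345600
prefactor² = (2J+1)*Δ*N² = 1536/7
  k=0: +1/(0!*2!*1!*2!*3!*1!) = 1/24
  k=1: −1/(1!*1!*0!*1!*4!*2!) = -1/48
Σ = 1/48  ⇒  CG² = 1536/7*1/48² = 2/21
CG = +√(2/21) = +0.308607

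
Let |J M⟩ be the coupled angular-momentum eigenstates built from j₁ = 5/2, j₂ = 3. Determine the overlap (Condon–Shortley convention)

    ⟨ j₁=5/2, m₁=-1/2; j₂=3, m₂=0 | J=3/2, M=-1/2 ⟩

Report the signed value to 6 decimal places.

+√(4/35) ≈ +0.338062

√[4·4!1!2!/8! · 2!3!3!3!1!2!] = √(144/35)
  +(−1)^2/∏(2,2,1,1,0,1)! = 1/4  (running 1/4)
  +(−1)^3/∏(3,1,0,0,1,2)! = -1/12  (running 1/6)
⟨..|..⟩ = √(144/35)·(1/6) = +0.338062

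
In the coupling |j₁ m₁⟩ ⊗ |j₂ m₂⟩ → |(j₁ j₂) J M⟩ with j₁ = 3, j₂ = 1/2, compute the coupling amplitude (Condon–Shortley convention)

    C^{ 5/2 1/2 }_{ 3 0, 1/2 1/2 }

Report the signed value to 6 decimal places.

-0.654654

j₁+j₂−J=1  J+j₁−j₂=5  J−j₁+j₂=0  j₁+j₂+J+1=7
(j₁±m₁, j₂±m₂, J±M) = (3,3,1,0,3,2)
P² = 432/7
sum k=1..1:
  [1] −1/12 = -1/12
S = -1/12
C² = P²·S² = 3/7 ; C = -0.654654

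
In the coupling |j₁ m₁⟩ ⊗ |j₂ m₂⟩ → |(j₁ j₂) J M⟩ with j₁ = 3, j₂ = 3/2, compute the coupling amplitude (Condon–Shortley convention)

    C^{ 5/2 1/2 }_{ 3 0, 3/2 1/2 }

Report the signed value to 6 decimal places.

−√(6/35) = -0.414039

triangle: 2!×4!×1!/8! = 48/40320
(j±m)!: 3!×3!×2!×1!×3!×2! = 864
prefactor² = (2J+1)×Δ×N² = 216/35
  k=1: −1/(1!×1!×2!×1!×2!×0!) = -1/4
  k=2: +1/(2!×0!×1!×0!×3!×1!) = 1/12
Σ = -1/6  ⇒  CG² = 216/35×(-1/6)² = 6/35
CG = −√(6/35) = -0.414039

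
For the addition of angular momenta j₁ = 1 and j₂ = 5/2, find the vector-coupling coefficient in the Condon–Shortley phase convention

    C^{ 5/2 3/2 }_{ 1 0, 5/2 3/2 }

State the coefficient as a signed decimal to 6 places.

-0.507093

j₁+j₂−J=1  J+j₁−j₂=1  J−j₁+j₂=4  j₁+j₂+J+1=7
(j₁±m₁, j₂±m₂, J±M) = (1,1,4,1,4,1)
P² = 576/35
sum k=0..1:
  [0] +1/24 = 1/24
  [1] −1/6 = -1/6
S = -1/8
C² = P²·S² = 9/35 ; C = -0.507093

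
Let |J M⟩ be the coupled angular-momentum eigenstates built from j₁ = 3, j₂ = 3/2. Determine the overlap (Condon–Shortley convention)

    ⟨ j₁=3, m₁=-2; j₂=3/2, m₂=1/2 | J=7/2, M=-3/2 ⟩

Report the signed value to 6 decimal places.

j₁+j₂−J=1  J+j₁−j₂=5  J−j₁+j₂=2  j₁+j₂+J+1=9
(j₁±m₁, j₂±m₂, J±M) = (1,5,2,1,2,5)
P² = 6400/21
sum k=0..1:
  [0] +1/240 = 1/240
  [1] −1/24 = -1/24
S = -3/80
C² = P²·S² = 3/7 ; C = -0.654654

−√(3/7) ≈ -0.654654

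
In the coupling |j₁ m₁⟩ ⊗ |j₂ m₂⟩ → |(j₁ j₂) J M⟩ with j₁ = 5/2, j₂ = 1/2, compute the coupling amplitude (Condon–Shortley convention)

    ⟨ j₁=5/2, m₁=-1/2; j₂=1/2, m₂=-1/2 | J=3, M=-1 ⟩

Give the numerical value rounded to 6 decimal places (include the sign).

+0.816497  (= +√(2/3))

triangle: 0!×5!×1!/7! = 120/5040
(j±m)!: 2!×3!×0!×1!×2!×4! = 576
prefactor² = (2J+1)×Δ×N² = 96
  k=0: +1/(0!×0!×3!×0!×2!×1!) = 1/12
Σ = 1/12  ⇒  CG² = 96×1/12² = 2/3
CG = +√(2/3) = +0.816497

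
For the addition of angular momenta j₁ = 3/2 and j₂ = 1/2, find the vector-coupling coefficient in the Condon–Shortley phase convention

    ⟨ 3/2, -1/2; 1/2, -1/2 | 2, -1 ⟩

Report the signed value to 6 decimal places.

+√(3/4) ≈ +0.866025

j₁+j₂−J=0  J+j₁−j₂=3  J−j₁+j₂=1  j₁+j₂+J+1=5
(j₁±m₁, j₂±m₂, J±M) = (1,2,0,1,1,3)
P² = 3
sum k=0..0:
  [0] +1/2 = 1/2
S = 1/2
C² = P²·S² = 3/4 ; C = +0.866025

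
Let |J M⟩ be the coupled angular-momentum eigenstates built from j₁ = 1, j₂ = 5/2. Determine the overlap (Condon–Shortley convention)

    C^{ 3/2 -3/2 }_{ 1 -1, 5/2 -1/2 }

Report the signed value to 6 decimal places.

√[4·2!0!3!/6! · 0!2!2!3!0!3!] = √(48/5)
  +(−1)^2/∏(2,0,0,0,0,3)! = 1/12  (running 1/12)
⟨..|..⟩ = √(48/5)·(1/12) = +0.258199

+0.258199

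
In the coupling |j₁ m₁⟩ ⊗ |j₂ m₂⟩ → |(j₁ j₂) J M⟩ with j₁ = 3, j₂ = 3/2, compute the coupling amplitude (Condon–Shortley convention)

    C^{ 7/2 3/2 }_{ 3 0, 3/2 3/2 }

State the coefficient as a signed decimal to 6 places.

triangle: 1!·5!·2!/9! = 240/362880
(j±m)!: 3!·3!·3!·0!·5!·2! = 51840
prefactor² = (2J+1)·Δ·N² = 1920/7
  k=1: −1/(1!·0!·2!·2!·3!·0!) = -1/24
Σ = -1/24  ⇒  CG² = 1920/7·(-1/24)² = 10/21
CG = −√(10/21) = -0.690066

−√(10/21) ≈ -0.690066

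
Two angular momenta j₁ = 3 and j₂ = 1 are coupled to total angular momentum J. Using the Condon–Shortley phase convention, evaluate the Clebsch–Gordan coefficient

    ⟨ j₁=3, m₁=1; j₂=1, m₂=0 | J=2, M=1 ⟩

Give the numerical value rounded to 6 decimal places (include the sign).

triangle: 2!*4!*0!/7! = 48/5040
(j±m)!: 4!*2!*1!*1!*3!*1! = 288
prefactor² = (2J+1)*Δ*N² = 96/7
  k=1: −1/(1!*1!*1!*0!*3!*0!) = -1/6
Σ = -1/6  ⇒  CG² = 96/7*(-1/6)² = 8/21
CG = −√(8/21) = -0.617213

−√(8/21) ≈ -0.617213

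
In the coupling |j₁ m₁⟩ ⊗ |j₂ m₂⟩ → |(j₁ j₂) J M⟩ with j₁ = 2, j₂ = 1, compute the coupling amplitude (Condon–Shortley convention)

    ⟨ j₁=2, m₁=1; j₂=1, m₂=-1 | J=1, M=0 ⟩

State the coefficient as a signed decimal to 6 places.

+√(3/10) = +0.547723

triangle: 2!×2!×0!/5! = 4/120
(j±m)!: 3!×1!×0!×2!×1!×1! = 12
prefactor² = (2J+1)×Δ×N² = 6/5
  k=0: +1/(0!×2!×1!×0!×1!×0!) = 1/2
Σ = 1/2  ⇒  CG² = 6/5×1/2² = 3/10
CG = +√(3/10) = +0.547723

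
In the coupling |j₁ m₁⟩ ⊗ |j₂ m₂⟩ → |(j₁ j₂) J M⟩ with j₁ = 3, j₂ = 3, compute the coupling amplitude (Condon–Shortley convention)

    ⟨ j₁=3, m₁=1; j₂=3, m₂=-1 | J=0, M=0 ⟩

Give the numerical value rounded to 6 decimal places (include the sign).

√[1·6!0!0!/7! · 4!2!2!4!0!0!] = √(2304/7)
  +(−1)^2/∏(2,4,0,0,0,0)! = 1/48  (running 1/48)
⟨..|..⟩ = √(2304/7)·(1/48) = +0.377964

+√(1/7) = +0.377964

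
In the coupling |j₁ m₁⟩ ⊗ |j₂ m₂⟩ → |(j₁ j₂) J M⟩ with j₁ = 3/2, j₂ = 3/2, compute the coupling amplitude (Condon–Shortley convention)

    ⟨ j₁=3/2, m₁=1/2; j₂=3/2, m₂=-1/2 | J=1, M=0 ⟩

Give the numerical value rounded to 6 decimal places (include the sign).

triangle: 2!*1!*1!/5! = 2/120
(j±m)!: 2!*1!*1!*2!*1!*1! = 4
prefactor² = (2J+1)*Δ*N² = 1/5
  k=0: +1/(0!*2!*1!*1!*0!*0!) = 1/2
  k=1: −1/(1!*1!*0!*0!*1!*1!) = -1
Σ = -1/2  ⇒  CG² = 1/5*(-1/2)² = 1/20
CG = −√(1/20) = -0.223607

-0.223607  (= −√(1/20))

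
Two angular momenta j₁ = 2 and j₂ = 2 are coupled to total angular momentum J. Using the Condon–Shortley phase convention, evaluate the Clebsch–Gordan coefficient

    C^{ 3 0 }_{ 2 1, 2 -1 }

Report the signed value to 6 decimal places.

+0.632456  (= +√(2/5))

j₁+j₂−J=1  J+j₁−j₂=3  J−j₁+j₂=3  j₁+j₂+J+1=8
(j₁±m₁, j₂±m₂, J±M) = (3,1,1,3,3,3)
P² = 81/10
sum k=0..1:
  [0] +1/4 = 1/4
  [1] −1/36 = -1/36
S = 2/9
C² = P²·S² = 2/5 ; C = +0.632456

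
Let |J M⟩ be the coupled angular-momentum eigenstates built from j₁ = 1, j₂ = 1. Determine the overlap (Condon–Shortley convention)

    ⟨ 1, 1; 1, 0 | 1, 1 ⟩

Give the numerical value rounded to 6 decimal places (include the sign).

triangle: 1!·1!·1!/4! = 1/24
(j±m)!: 2!·0!·1!·1!·2!·0! = 4
prefactor² = (2J+1)·Δ·N² = 1/2
  k=0: +1/(0!·1!·0!·1!·1!·0!) = 1
Σ = 1  ⇒  CG² = 1/2·1² = 1/2
CG = +√(1/2) = +0.707107

+√(1/2) = +0.707107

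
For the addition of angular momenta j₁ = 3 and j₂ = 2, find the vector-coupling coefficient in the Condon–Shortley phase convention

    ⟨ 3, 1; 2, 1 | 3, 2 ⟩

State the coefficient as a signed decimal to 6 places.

√[7·2!4!2!/9! · 4!2!3!1!5!1!] = √(64)
  +(−1)^1/∏(1,1,1,2,3,0)! = -1/12  (running -1/12)
  +(−1)^2/∏(2,0,0,1,4,1)! = 1/48  (running -1/16)
⟨..|..⟩ = √(64)·(-1/16) = -0.500000

-0.500000  (= −√(1/4))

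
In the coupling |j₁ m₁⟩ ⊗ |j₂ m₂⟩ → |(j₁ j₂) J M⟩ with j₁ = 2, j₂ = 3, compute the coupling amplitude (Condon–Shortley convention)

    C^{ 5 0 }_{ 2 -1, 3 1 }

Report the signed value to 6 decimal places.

+√(5/21) = +0.487950

triangle: 0!*4!*6!/11! = 17280/39916800
(j±m)!: 1!*3!*4!*2!*5!*5! = 4147200
prefactor² = (2J+1)*Δ*N² = 138240/7
  k=0: +1/(0!*0!*3!*4!*1!*2!) = 1/288
Σ = 1/288  ⇒  CG² = 138240/7*1/288² = 5/21
CG = +√(5/21) = +0.487950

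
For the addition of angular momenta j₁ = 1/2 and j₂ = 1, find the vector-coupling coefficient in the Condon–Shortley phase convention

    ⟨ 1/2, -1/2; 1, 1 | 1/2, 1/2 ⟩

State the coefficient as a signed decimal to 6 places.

triangle: 1!×0!×1!/3! = 1/6
(j±m)!: 0!×1!×2!×0!×1!×0! = 2
prefactor² = (2J+1)×Δ×N² = 2/3
  k=1: −1/(1!×0!×0!×1!×0!×0!) = -1
Σ = -1  ⇒  CG² = 2/3×(-1)² = 2/3
CG = −√(2/3) = -0.816497

-0.816497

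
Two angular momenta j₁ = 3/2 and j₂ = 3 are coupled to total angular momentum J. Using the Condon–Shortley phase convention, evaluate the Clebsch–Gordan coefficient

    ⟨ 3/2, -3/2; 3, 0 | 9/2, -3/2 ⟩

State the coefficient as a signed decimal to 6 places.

+√(5/21) = +0.487950

j₁+j₂−J=0  J+j₁−j₂=3  J−j₁+j₂=6  j₁+j₂+J+1=10
(j₁±m₁, j₂±m₂, J±M) = (0,3,3,3,3,6)
P² = 77760/7
sum k=0..0:
  [0] +1/216 = 1/216
S = 1/216
C² = P²·S² = 5/21 ; C = +0.487950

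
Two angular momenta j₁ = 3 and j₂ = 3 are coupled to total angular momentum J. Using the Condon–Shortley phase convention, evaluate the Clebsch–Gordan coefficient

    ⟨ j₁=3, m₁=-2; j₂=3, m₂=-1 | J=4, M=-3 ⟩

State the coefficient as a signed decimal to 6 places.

−√(1/11) ≈ -0.301511

triangle: 2!·4!·4!/11! = 1152/39916800
(j±m)!: 1!·5!·2!·4!·1!·7! = 29030400
prefactor² = (2J+1)·Δ·N² = 82944/11
  k=1: −1/(1!·1!·4!·1!·0!·3!) = -1/144
  k=2: +1/(2!·0!·3!·0!·1!·4!) = 1/288
Σ = -1/288  ⇒  CG² = 82944/11·(-1/288)² = 1/11
CG = −√(1/11) = -0.301511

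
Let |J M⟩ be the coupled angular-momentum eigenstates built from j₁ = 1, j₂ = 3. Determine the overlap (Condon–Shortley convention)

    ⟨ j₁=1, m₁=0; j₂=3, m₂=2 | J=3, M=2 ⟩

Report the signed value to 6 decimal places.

−√(1/3) = -0.577350

triangle: 1!×1!×5!/8! = 120/40320
(j±m)!: 1!×1!×5!×1!×5!×1! = 14400
prefactor² = (2J+1)×Δ×N² = 300
  k=0: +1/(0!×1!×1!×5!×0!×0!) = 1/120
  k=1: −1/(1!×0!×0!×4!×1!×1!) = -1/24
Σ = -1/30  ⇒  CG² = 300×(-1/30)² = 1/3
CG = −√(1/3) = -0.577350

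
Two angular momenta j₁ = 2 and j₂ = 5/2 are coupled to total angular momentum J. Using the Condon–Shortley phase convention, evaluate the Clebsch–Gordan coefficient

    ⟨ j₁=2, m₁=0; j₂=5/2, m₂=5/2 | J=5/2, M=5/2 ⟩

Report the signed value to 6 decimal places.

j₁+j₂−J=2  J+j₁−j₂=2  J−j₁+j₂=3  j₁+j₂+J+1=8
(j₁±m₁, j₂±m₂, J±M) = (2,2,5,0,5,0)
P² = 1440/7
sum k=2..2:
  [2] +1/24 = 1/24
S = 1/24
C² = P²·S² = 5/14 ; C = +0.597614

+0.597614  (= +√(5/14))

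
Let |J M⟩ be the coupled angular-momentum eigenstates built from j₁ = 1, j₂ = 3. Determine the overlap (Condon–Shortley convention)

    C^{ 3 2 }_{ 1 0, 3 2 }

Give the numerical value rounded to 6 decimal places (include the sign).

triangle: 1!×1!×5!/8! = 120/40320
(j±m)!: 1!×1!×5!×1!×5!×1! = 14400
prefactor² = (2J+1)×Δ×N² = 300
  k=0: +1/(0!×1!×1!×5!×0!×0!) = 1/120
  k=1: −1/(1!×0!×0!×4!×1!×1!) = -1/24
Σ = -1/30  ⇒  CG² = 300×(-1/30)² = 1/3
CG = −√(1/3) = -0.577350

−√(1/3) = -0.577350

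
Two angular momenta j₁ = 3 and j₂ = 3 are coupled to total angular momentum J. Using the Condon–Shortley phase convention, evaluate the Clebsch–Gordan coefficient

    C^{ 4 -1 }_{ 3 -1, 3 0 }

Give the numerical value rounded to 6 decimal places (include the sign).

−√(15/154) = -0.312094

j₁+j₂−J=2  J+j₁−j₂=4  J−j₁+j₂=4  j₁+j₂+J+1=11
(j₁±m₁, j₂±m₂, J±M) = (2,4,3,3,3,5)
P² = 124416/385
sum k=0..2:
  [0] +1/288 = 1/288
  [1] −1/24 = -1/24
  [2] +1/48 = 1/48
S = -5/288
C² = P²·S² = 15/154 ; C = -0.312094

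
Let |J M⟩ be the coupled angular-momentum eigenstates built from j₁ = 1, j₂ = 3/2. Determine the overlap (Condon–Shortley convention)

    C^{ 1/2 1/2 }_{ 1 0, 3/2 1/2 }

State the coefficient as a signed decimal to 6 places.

j₁+j₂−J=2  J+j₁−j₂=0  J−j₁+j₂=1  j₁+j₂+J+1=4
(j₁±m₁, j₂±m₂, J±M) = (1,1,2,1,1,0)
P² = 1/3
sum k=1..1:
  [1] −1/1 = -1
S = -1
C² = P²·S² = 1/3 ; C = -0.577350

−√(1/3) ≈ -0.577350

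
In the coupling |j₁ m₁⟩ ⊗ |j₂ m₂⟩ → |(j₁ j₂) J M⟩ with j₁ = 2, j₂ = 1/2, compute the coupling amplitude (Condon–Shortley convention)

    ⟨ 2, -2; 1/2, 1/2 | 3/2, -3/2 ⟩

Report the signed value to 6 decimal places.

j₁+j₂−J=1  J+j₁−j₂=3  J−j₁+j₂=0  j₁+j₂+J+1=5
(j₁±m₁, j₂±m₂, J±M) = (0,4,1,0,0,3)
P² = 144/5
sum k=1..1:
  [1] −1/6 = -1/6
S = -1/6
C² = P²·S² = 4/5 ; C = -0.894427

-0.894427  (= −√(4/5))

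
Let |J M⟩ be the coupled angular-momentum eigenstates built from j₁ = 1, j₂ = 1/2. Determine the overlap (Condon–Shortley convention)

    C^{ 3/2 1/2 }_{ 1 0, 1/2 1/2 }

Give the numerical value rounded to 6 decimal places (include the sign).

√[4·0!2!1!/4! · 1!1!1!0!2!1!] = √(2/3)
  +(−1)^0/∏(0,0,1,1,1,0)! = 1  (running 1)
⟨..|..⟩ = √(2/3)·(1) = +0.816497

+0.816497  (= +√(2/3))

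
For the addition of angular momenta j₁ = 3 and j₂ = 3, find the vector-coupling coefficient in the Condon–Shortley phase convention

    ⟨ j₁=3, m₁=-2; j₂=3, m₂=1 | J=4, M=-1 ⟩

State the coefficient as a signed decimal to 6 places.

+√(16/77) = +0.455842

j₁+j₂−J=2  J+j₁−j₂=4  J−j₁+j₂=4  j₁+j₂+J+1=11
(j₁±m₁, j₂±m₂, J±M) = (1,5,4,2,3,5)
P² = 82944/77
sum k=1..2:
  [1] −1/144 = -1/144
  [2] +1/48 = 1/48
S = 1/72
C² = P²·S² = 16/77 ; C = +0.455842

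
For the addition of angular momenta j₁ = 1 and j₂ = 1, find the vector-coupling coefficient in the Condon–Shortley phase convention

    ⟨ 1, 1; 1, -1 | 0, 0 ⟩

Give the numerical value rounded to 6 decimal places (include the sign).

j₁+j₂−J=2  J+j₁−j₂=0  J−j₁+j₂=0  j₁+j₂+J+1=3
(j₁±m₁, j₂±m₂, J±M) = (2,0,0,2,0,0)
P² = 4/3
sum k=0..0:
  [0] +1/2 = 1/2
S = 1/2
C² = P²·S² = 1/3 ; C = +0.577350

+√(1/3) = +0.577350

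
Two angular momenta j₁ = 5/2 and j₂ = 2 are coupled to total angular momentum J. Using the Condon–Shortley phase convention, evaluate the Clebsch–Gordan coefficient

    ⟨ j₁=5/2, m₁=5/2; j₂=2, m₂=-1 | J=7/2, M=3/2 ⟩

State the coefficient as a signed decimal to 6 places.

+√(5/21) ≈ +0.487950

√[8·1!4!3!/9! · 5!0!1!3!5!2!] = √(3840/7)
  +(−1)^0/∏(0,1,0,1,4,2)! = 1/48  (running 1/48)
⟨..|..⟩ = √(3840/7)·(1/48) = +0.487950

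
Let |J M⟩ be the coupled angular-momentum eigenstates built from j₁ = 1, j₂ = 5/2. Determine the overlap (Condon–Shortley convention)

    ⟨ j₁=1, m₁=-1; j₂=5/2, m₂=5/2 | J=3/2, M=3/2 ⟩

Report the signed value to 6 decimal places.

triangle: 2!·0!·3!/6! = 12/720
(j±m)!: 0!·2!·5!·0!·3!·0! = 1440
prefactor² = (2J+1)·Δ·N² = 96
  k=2: +1/(2!·0!·0!·3!·0!·0!) = 1/12
Σ = 1/12  ⇒  CG² = 96·1/12² = 2/3
CG = +√(2/3) = +0.816497

+0.816497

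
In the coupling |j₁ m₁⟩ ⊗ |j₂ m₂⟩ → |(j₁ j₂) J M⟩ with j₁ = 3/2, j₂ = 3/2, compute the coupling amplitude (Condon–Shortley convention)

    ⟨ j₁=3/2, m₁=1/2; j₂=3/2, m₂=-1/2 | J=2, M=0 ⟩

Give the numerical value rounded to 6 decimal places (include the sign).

triangle: 1!·2!·2!/6! = 4/720
(j±m)!: 2!·1!·1!·2!·2!·2! = 16
prefactor² = (2J+1)·Δ·N² = 4/9
  k=0: +1/(0!·1!·1!·1!·1!·1!) = 1
  k=1: −1/(1!·0!·0!·0!·2!·2!) = -1/4
Σ = 3/4  ⇒  CG² = 4/9·3/4² = 1/4
CG = +√(1/4) = +0.500000

+√(1/4) ≈ +0.500000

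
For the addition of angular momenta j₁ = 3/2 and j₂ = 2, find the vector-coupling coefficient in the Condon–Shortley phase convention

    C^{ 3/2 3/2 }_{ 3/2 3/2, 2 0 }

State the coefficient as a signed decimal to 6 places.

+0.447214  (= +√(1/5))

√[4·2!1!2!/6! · 3!0!2!2!3!0!] = √(16/5)
  +(−1)^0/∏(0,2,0,2,1,0)! = 1/4  (running 1/4)
⟨..|..⟩ = √(16/5)·(1/4) = +0.447214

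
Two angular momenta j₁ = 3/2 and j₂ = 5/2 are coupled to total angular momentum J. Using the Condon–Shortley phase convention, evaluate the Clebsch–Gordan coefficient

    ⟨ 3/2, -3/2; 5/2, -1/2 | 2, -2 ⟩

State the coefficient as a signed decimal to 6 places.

+√(1/7) ≈ +0.377964

√[5·2!1!3!/7! · 0!3!2!3!0!4!] = √(144/7)
  +(−1)^2/∏(2,0,1,0,0,3)! = 1/12  (running 1/12)
⟨..|..⟩ = √(144/7)·(1/12) = +0.377964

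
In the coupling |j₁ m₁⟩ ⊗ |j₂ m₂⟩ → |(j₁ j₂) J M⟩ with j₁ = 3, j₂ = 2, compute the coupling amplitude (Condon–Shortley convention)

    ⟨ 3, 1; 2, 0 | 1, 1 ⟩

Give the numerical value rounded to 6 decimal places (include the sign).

+√(6/35) ≈ +0.414039

j₁+j₂−J=4  J+j₁−j₂=2  J−j₁+j₂=0  j₁+j₂+J+1=7
(j₁±m₁, j₂±m₂, J±M) = (4,2,2,2,2,0)
P² = 384/35
sum k=2..2:
  [2] +1/8 = 1/8
S = 1/8
C² = P²·S² = 6/35 ; C = +0.414039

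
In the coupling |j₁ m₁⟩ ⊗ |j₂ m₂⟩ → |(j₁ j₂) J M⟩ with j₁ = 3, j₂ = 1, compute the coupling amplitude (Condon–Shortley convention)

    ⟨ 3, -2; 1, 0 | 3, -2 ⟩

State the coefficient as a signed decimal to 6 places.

-0.577350  (= −√(1/3))

√[7·1!5!1!/8! · 1!5!1!1!1!5!] = √(300)
  +(−1)^0/∏(0,1,5,1,0,0)! = 1/120  (running 1/120)
  +(−1)^1/∏(1,0,4,0,1,1)! = -1/24  (running -1/30)
⟨..|..⟩ = √(300)·(-1/30) = -0.577350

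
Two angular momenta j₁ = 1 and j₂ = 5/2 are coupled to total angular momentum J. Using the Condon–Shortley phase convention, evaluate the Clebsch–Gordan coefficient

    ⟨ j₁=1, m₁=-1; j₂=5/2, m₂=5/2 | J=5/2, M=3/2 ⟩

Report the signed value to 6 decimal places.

−√(2/7) ≈ -0.534522

√[6·1!1!4!/7! · 0!2!5!0!4!1!] = √(1152/7)
  +(−1)^1/∏(1,0,1,4,0,0)! = -1/24  (running -1/24)
⟨..|..⟩ = √(1152/7)·(-1/24) = -0.534522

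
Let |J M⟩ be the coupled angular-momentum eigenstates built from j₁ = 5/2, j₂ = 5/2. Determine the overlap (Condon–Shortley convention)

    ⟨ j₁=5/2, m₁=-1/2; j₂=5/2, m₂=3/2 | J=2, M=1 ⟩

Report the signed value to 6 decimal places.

+√(1/7) = +0.377964

triangle: 3!·2!·2!/8! = 24/40320
(j±m)!: 2!·3!·4!·1!·3!·1! = 1728
prefactor² = (2J+1)·Δ·N² = 36/7
  k=2: +1/(2!·1!·1!·2!·1!·0!) = 1/4
  k=3: −1/(3!·0!·0!·1!·2!·1!) = -1/12
Σ = 1/6  ⇒  CG² = 36/7·1/6² = 1/7
CG = +√(1/7) = +0.377964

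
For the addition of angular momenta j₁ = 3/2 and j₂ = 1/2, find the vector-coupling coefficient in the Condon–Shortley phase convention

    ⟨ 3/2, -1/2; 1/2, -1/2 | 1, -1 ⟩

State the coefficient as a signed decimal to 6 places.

+0.500000

√[3·1!2!0!/4! · 1!2!0!1!0!2!] = √(1)
  +(−1)^0/∏(0,1,2,0,0,0)! = 1/2  (running 1/2)
⟨..|..⟩ = √(1)·(1/2) = +0.500000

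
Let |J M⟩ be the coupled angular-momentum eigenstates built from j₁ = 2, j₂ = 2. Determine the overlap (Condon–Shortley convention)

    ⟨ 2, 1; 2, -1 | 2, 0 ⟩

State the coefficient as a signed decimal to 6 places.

triangle: 2!·2!·2!/7! = 8/5040
(j±m)!: 3!·1!·1!·3!·2!·2! = 144
prefactor² = (2J+1)·Δ·N² = 8/7
  k=0: +1/(0!·2!·1!·1!·1!·1!) = 1/2
  k=1: −1/(1!·1!·0!·0!·2!·2!) = -1/4
Σ = 1/4  ⇒  CG² = 8/7·1/4² = 1/14
CG = +√(1/14) = +0.267261

+0.267261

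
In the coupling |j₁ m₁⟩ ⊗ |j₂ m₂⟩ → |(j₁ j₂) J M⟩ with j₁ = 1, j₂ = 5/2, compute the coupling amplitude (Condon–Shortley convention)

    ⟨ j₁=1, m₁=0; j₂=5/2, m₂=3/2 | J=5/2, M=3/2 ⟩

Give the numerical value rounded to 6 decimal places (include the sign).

j₁+j₂−J=1  J+j₁−j₂=1  J−j₁+j₂=4  j₁+j₂+J+1=7
(j₁±m₁, j₂±m₂, J±M) = (1,1,4,1,4,1)
P² = 576/35
sum k=0..1:
  [0] +1/24 = 1/24
  [1] −1/6 = -1/6
S = -1/8
C² = P²·S² = 9/35 ; C = -0.507093

−√(9/35) ≈ -0.507093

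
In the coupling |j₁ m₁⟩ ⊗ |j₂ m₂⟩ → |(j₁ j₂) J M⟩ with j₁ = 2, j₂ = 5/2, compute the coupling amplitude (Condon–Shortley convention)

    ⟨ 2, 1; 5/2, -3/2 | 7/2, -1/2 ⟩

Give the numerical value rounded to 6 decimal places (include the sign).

+√(121/315) ≈ +0.619780

triangle: 1!×3!×4!/9! = 144/362880
(j±m)!: 3!×1!×1!×4!×3!×4! = 20736
prefactor² = (2J+1)×Δ×N² = 2304/35
  k=0: +1/(0!×1!×1!×1!×2!×3!) = 1/12
  k=1: −1/(1!×0!×0!×0!×3!×4!) = -1/144
Σ = 11/144  ⇒  CG² = 2304/35×11/144² = 121/315
CG = +√(121/315) = +0.619780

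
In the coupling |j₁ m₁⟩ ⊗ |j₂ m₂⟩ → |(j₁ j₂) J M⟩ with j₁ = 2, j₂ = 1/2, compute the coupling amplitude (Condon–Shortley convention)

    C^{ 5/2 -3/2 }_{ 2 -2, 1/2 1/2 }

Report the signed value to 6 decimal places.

j₁+j₂−J=0  J+j₁−j₂=4  J−j₁+j₂=1  j₁+j₂+J+1=6
(j₁±m₁, j₂±m₂, J±M) = (0,4,1,0,1,4)
P² = 576/5
sum k=0..0:
  [0] +1/24 = 1/24
S = 1/24
C² = P²·S² = 1/5 ; C = +0.447214

+√(1/5) ≈ +0.447214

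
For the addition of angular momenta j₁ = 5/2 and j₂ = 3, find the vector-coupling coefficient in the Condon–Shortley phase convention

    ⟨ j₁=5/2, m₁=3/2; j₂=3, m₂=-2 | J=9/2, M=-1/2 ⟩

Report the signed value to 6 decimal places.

+0.510355  (= +√(361/1386))

j₁+j₂−J=1  J+j₁−j₂=4  J−j₁+j₂=5  j₁+j₂+J+1=11
(j₁±m₁, j₂±m₂, J±M) = (4,1,1,5,4,5)
P² = 460800/77
sum k=0..1:
  [0] +1/144 = 1/144
  [1] −1/2880 = -1/2880
S = 19/2880
C² = P²·S² = 361/1386 ; C = +0.510355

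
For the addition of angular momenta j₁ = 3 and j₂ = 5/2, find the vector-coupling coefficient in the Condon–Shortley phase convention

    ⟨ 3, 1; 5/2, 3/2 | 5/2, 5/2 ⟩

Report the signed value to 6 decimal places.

triangle: 3!×3!×2!/9! = 72/362880
(j±m)!: 4!×2!×4!×1!×5!×0! = 138240
prefactor² = (2J+1)×Δ×N² = 1152/7
  k=2: +1/(2!×1!×0!×2!×3!×0!) = 1/24
Σ = 1/24  ⇒  CG² = 1152/7×1/24² = 2/7
CG = +√(2/7) = +0.534522

+0.534522  (= +√(2/7))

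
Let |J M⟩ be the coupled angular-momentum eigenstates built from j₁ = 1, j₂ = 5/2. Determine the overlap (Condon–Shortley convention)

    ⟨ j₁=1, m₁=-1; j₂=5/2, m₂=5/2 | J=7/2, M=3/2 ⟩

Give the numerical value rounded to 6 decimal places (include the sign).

+√(1/21) ≈ +0.218218

triangle: 0!*2!*5!/8! = 240/40320
(j±m)!: 0!*2!*5!*0!*5!*2! = 57600
prefactor² = (2J+1)*Δ*N² = 19200/7
  k=0: +1/(0!*0!*2!*5!*0!*0!) = 1/240
Σ = 1/240  ⇒  CG² = 19200/7*1/240² = 1/21
CG = +√(1/21) = +0.218218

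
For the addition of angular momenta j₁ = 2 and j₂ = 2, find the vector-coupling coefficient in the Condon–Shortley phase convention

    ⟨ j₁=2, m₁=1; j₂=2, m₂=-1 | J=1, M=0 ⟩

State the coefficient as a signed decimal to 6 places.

−√(1/10) ≈ -0.316228

triangle: 3!*1!*1!/6! = 6/720
(j±m)!: 3!*1!*1!*3!*1!*1! = 36
prefactor² = (2J+1)*Δ*N² = 9/10
  k=0: +1/(0!*3!*1!*1!*0!*0!) = 1/6
  k=1: −1/(1!*2!*0!*0!*1!*1!) = -1/2
Σ = -1/3  ⇒  CG² = 9/10*(-1/3)² = 1/10
CG = −√(1/10) = -0.316228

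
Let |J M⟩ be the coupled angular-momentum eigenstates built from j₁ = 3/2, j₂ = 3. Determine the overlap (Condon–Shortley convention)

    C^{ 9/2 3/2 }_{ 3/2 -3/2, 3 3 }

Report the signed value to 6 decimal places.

+0.109109  (= +√(1/84))

j₁+j₂−J=0  J+j₁−j₂=3  J−j₁+j₂=6  j₁+j₂+J+1=10
(j₁±m₁, j₂±m₂, J±M) = (0,3,6,0,6,3)
P² = 1555200/7
sum k=0..0:
  [0] +1/4320 = 1/4320
S = 1/4320
C² = P²·S² = 1/84 ; C = +0.109109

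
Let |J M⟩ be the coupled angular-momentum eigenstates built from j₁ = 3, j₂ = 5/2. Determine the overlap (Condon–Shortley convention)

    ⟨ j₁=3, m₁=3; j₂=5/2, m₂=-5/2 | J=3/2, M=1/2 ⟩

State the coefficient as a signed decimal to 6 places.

+√(5/14) = +0.597614

j₁+j₂−J=4  J+j₁−j₂=2  J−j₁+j₂=1  j₁+j₂+J+1=8
(j₁±m₁, j₂±m₂, J±M) = (6,0,0,5,2,1)
P² = 5760/7
sum k=0..0:
  [0] +1/48 = 1/48
S = 1/48
C² = P²·S² = 5/14 ; C = +0.597614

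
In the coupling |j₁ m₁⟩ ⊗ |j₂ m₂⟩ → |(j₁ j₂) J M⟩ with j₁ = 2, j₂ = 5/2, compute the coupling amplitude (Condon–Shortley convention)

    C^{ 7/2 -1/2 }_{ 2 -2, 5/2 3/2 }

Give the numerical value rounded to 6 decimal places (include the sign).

-0.450749  (= −√(64/315))

√[8·1!3!4!/9! · 0!4!4!1!3!4!] = √(9216/35)
  +(−1)^1/∏(1,0,3,3,0,1)! = -1/36  (running -1/36)
⟨..|..⟩ = √(9216/35)·(-1/36) = -0.450749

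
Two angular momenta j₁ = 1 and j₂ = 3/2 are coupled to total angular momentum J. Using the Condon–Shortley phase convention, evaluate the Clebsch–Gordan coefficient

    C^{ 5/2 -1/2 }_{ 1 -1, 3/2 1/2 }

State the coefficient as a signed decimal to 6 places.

√[6·0!2!3!/6! · 0!2!2!1!2!3!] = √(24/5)
  +(−1)^0/∏(0,0,2,2,0,1)! = 1/4  (running 1/4)
⟨..|..⟩ = √(24/5)·(1/4) = +0.547723

+0.547723  (= +√(3/10))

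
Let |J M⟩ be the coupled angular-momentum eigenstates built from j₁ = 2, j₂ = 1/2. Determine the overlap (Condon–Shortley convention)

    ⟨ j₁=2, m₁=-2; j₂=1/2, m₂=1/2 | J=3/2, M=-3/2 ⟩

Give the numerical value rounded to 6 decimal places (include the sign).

-0.894427  (= −√(4/5))

j₁+j₂−J=1  J+j₁−j₂=3  J−j₁+j₂=0  j₁+j₂+J+1=5
(j₁±m₁, j₂±m₂, J±M) = (0,4,1,0,0,3)
P² = 144/5
sum k=1..1:
  [1] −1/6 = -1/6
S = -1/6
C² = P²·S² = 4/5 ; C = -0.894427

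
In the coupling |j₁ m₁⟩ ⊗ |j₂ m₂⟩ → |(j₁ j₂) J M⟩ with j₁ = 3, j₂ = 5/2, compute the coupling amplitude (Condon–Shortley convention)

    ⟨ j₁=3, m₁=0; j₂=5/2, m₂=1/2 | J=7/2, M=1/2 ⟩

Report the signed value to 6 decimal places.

triangle: 2!×4!×3!/10! = 288/3628800
(j±m)!: 3!×3!×3!×2!×4!×3! = 62208
prefactor² = (2J+1)×Δ×N² = 6912/175
  k=0: +1/(0!×2!×3!×3!×1!×0!) = 1/72
  k=1: −1/(1!×1!×2!×2!×2!×1!) = -1/8
  k=2: +1/(2!×0!×1!×1!×3!×2!) = 1/24
Σ = -5/72  ⇒  CG² = 6912/175×(-5/72)² = 4/21
CG = −√(4/21) = -0.436436

-0.436436  (= −√(4/21))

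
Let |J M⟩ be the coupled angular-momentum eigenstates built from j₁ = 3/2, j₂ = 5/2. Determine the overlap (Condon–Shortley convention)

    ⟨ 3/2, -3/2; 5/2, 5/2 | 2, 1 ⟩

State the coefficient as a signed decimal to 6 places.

triangle: 2!*1!*3!/7! = 12/5040
(j±m)!: 0!*3!*5!*0!*3!*1! = 4320
prefactor² = (2J+1)*Δ*N² = 360/7
  k=2: +1/(2!*0!*1!*3!*0!*0!) = 1/12
Σ = 1/12  ⇒  CG² = 360/7*1/12² = 5/14
CG = +√(5/14) = +0.597614

+0.597614  (= +√(5/14))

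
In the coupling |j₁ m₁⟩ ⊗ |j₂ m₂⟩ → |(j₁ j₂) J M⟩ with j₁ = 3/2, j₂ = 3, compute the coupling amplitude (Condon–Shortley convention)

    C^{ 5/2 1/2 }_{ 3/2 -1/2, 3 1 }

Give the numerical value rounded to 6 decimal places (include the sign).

-0.119523  (= −√(1/70))

triangle: 2!×1!×4!/8! = 48/40320
(j±m)!: 1!×2!×4!×2!×3!×2! = 1152
prefactor² = (2J+1)×Δ×N² = 288/35
  k=1: −1/(1!×1!×1!×3!×0!×1!) = -1/6
  k=2: +1/(2!×0!×0!×2!×1!×2!) = 1/8
Σ = -1/24  ⇒  CG² = 288/35×(-1/24)² = 1/70
CG = −√(1/70) = -0.119523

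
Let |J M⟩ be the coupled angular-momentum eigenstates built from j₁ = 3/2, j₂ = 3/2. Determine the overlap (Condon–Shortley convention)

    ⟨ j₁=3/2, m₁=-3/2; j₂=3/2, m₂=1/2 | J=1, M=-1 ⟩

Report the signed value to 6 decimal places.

triangle: 2!×1!×1!/5! = 2/120
(j±m)!: 0!×3!×2!×1!×0!×2! = 24
prefactor² = (2J+1)×Δ×N² = 6/5
  k=2: +1/(2!×0!×1!×0!×0!×1!) = 1/2
Σ = 1/2  ⇒  CG² = 6/5×1/2² = 3/10
CG = +√(3/10) = +0.547723

+0.547723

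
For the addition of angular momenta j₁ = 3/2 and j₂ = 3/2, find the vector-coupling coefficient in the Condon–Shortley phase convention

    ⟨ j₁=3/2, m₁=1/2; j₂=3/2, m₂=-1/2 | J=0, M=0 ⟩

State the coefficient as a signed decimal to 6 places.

√[1·3!0!0!/4! · 2!1!1!2!0!0!] = √(1)
  +(−1)^1/∏(1,2,0,0,0,0)! = -1/2  (running -1/2)
⟨..|..⟩ = √(1)·(-1/2) = -0.500000

−√(1/4) = -0.500000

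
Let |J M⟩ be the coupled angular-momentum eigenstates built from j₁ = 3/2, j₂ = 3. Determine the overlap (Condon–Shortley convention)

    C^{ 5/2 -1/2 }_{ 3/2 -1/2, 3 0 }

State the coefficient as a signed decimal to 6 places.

j₁+j₂−J=2  J+j₁−j₂=1  J−j₁+j₂=4  j₁+j₂+J+1=8
(j₁±m₁, j₂±m₂, J±M) = (1,2,3,3,2,3)
P² = 216/35
sum k=1..2:
  [1] −1/4 = -1/4
  [2] +1/12 = 1/12
S = -1/6
C² = P²·S² = 6/35 ; C = -0.414039

-0.414039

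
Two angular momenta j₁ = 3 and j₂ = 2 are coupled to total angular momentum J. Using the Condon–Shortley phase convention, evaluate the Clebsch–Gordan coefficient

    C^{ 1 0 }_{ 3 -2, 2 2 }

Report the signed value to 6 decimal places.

+√(1/7) ≈ +0.377964

triangle: 4!*2!*0!/7! = 48/5040
(j±m)!: 1!*5!*4!*0!*1!*1! = 2880
prefactor² = (2J+1)*Δ*N² = 576/7
  k=4: +1/(4!*0!*1!*0!*1!*0!) = 1/24
Σ = 1/24  ⇒  CG² = 576/7*1/24² = 1/7
CG = +√(1/7) = +0.377964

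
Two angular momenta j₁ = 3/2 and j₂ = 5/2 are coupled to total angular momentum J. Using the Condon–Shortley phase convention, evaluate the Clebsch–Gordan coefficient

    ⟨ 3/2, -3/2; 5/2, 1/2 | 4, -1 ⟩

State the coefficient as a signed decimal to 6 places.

triangle: 0!×3!×5!/9! = 720/362880
(j±m)!: 0!×3!×3!×2!×3!×5! = 51840
prefactor² = (2J+1)×Δ×N² = 6480/7
  k=0: +1/(0!×0!×3!×3!×0!×2!) = 1/72
Σ = 1/72  ⇒  CG² = 6480/7×1/72² = 5/28
CG = +√(5/28) = +0.422577

+√(5/28) ≈ +0.422577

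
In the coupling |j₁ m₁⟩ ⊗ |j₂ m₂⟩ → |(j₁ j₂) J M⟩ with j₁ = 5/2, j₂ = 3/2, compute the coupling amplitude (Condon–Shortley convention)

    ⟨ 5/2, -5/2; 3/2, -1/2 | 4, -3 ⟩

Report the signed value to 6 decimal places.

j₁+j₂−J=0  J+j₁−j₂=5  J−j₁+j₂=3  j₁+j₂+J+1=9
(j₁±m₁, j₂±m₂, J±M) = (0,5,1,2,1,7)
P² = 21600
sum k=0..0:
  [0] +1/240 = 1/240
S = 1/240
C² = P²·S² = 3/8 ; C = +0.612372

+0.612372  (= +√(3/8))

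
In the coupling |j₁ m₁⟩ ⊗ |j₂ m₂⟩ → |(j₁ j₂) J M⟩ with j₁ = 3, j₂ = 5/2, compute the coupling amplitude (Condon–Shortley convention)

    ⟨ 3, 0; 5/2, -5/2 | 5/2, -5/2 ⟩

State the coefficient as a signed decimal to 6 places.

j₁+j₂−J=3  J+j₁−j₂=3  J−j₁+j₂=2  j₁+j₂+J+1=9
(j₁±m₁, j₂±m₂, J±M) = (3,3,0,5,0,5)
P² = 4320/7
sum k=0..0:
  [0] +1/72 = 1/72
S = 1/72
C² = P²·S² = 5/42 ; C = +0.345033

+0.345033  (= +√(5/42))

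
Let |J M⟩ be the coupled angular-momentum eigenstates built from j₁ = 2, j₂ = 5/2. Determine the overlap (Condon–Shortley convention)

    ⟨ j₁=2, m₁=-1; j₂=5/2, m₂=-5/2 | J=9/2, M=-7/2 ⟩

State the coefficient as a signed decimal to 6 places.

+√(4/9) = +0.666667

j₁+j₂−J=0  J+j₁−j₂=4  J−j₁+j₂=5  j₁+j₂+J+1=10
(j₁±m₁, j₂±m₂, J±M) = (1,3,0,5,1,8)
P² = 230400
sum k=0..0:
  [0] +1/720 = 1/720
S = 1/720
C² = P²·S² = 4/9 ; C = +0.666667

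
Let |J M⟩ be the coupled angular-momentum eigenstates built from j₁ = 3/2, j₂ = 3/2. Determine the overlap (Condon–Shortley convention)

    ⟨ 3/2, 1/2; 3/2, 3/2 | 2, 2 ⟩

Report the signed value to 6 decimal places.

-0.707107

j₁+j₂−J=1  J+j₁−j₂=2  J−j₁+j₂=2  j₁+j₂+J+1=6
(j₁±m₁, j₂±m₂, J±M) = (2,1,3,0,4,0)
P² = 8
sum k=1..1:
  [1] −1/4 = -1/4
S = -1/4
C² = P²·S² = 1/2 ; C = -0.707107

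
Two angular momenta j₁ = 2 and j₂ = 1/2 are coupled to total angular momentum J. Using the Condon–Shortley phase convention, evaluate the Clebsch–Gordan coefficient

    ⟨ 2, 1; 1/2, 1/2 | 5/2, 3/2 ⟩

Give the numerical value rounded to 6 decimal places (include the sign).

√[6·0!4!1!/6! · 3!1!1!0!4!1!] = √(144/5)
  +(−1)^0/∏(0,0,1,1,3,0)! = 1/6  (running 1/6)
⟨..|..⟩ = √(144/5)·(1/6) = +0.894427

+0.894427  (= +√(4/5))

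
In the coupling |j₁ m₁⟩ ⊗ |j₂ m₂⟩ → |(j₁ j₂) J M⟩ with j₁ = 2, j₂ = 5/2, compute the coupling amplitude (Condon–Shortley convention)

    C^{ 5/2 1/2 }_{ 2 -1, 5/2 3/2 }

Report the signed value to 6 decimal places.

j₁+j₂−J=2  J+j₁−j₂=2  J−j₁+j₂=3  j₁+j₂+J+1=8
(j₁±m₁, j₂±m₂, J±M) = (1,3,4,1,3,2)
P² = 216/35
sum k=1..2:
  [1] −1/12 = -1/12
  [2] +1/4 = 1/4
S = 1/6
C² = P²·S² = 6/35 ; C = +0.414039

+0.414039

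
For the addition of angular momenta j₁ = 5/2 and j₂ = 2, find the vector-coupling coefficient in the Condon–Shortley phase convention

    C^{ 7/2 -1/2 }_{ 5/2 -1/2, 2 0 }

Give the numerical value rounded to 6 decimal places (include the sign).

√[8·1!4!3!/9! · 2!3!2!2!3!4!] = √(768/35)
  +(−1)^0/∏(0,1,3,2,1,1)! = 1/12  (running 1/12)
  +(−1)^1/∏(1,0,2,1,2,2)! = -1/8  (running -1/24)
⟨..|..⟩ = √(768/35)·(-1/24) = -0.195180

−√(4/105) ≈ -0.195180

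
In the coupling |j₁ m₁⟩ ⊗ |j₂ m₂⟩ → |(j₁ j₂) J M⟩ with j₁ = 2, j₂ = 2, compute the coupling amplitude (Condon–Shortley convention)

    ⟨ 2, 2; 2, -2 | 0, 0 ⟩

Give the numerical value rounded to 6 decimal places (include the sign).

j₁+j₂−J=4  J+j₁−j₂=0  J−j₁+j₂=0  j₁+j₂+J+1=5
(j₁±m₁, j₂±m₂, J±M) = (4,0,0,4,0,0)
P² = 576/5
sum k=0..0:
  [0] +1/24 = 1/24
S = 1/24
C² = P²·S² = 1/5 ; C = +0.447214

+√(1/5) = +0.447214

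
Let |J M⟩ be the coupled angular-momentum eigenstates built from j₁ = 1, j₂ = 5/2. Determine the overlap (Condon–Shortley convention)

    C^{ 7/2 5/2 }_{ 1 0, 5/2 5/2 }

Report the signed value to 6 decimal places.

+0.534522  (= +√(2/7))

triangle: 0!*2!*5!/8! = 240/40320
(j±m)!: 1!*1!*5!*0!*6!*1! = 86400
prefactor² = (2J+1)*Δ*N² = 28800/7
  k=0: +1/(0!*0!*1!*5!*1!*0!) = 1/120
Σ = 1/120  ⇒  CG² = 28800/7*1/120² = 2/7
CG = +√(2/7) = +0.534522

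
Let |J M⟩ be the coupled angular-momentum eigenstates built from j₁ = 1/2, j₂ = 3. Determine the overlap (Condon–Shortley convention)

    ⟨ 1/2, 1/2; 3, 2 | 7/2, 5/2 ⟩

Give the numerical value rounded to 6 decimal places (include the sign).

+√(6/7) = +0.925820

√[8·0!1!6!/8! · 1!0!5!1!6!1!] = √(86400/7)
  +(−1)^0/∏(0,0,0,5,1,1)! = 1/120  (running 1/120)
⟨..|..⟩ = √(86400/7)·(1/120) = +0.925820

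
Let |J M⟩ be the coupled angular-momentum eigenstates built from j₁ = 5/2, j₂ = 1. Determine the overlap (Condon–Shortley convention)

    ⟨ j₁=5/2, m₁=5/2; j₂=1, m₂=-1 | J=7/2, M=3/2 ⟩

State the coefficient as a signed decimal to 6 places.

√[8·0!5!2!/8! · 5!0!0!2!5!2!] = √(19200/7)
  +(−1)^0/∏(0,0,0,0,5,2)! = 1/240  (running 1/240)
⟨..|..⟩ = √(19200/7)·(1/240) = +0.218218

+√(1/21) = +0.218218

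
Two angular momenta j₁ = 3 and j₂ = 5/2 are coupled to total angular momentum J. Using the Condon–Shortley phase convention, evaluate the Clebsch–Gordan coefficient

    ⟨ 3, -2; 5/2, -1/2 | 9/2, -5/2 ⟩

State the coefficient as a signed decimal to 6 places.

−√(49/198) = -0.497468

j₁+j₂−J=1  J+j₁−j₂=5  J−j₁+j₂=4  j₁+j₂+J+1=11
(j₁±m₁, j₂±m₂, J±M) = (1,5,2,3,2,7)
P² = 115200/11
sum k=0..1:
  [0] +1/480 = 1/480
  [1] −1/144 = -1/144
S = -7/1440
C² = P²·S² = 49/198 ; C = -0.497468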